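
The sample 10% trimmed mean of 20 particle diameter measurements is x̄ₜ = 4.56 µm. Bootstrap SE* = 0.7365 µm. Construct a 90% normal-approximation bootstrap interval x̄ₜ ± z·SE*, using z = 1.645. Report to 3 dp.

(3.348, 5.772)

Margin = 1.645 × 0.7365 = 1.2115
Interval: 4.56 ± 1.2115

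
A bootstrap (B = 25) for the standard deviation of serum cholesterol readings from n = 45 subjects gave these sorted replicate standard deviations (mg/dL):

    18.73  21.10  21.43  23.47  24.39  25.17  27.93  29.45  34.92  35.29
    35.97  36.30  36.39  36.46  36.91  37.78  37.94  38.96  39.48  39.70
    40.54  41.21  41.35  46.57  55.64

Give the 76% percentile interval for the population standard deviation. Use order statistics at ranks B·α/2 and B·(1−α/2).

(21.43, 41.21)

α = 0.24; lower rank = 25 × 0.120 = 3; upper rank = 25 × 0.880 = 22.
The 3rd smallest replicate is 21.43; the 22nd is 41.21.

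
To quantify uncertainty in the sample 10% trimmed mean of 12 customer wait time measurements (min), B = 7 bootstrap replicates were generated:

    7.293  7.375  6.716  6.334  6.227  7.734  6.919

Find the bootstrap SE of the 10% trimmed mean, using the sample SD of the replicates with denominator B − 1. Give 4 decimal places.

Bootstrap SE is the standard deviation of the 7 replicate 10% trimmed means.
Mean of replicates: (7.293 + 7.375 + 6.716 + 6.334 + 6.227 + 7.734 + 6.919) / 7 = 48.59800 / 7 = 6.94257
Sum of squared deviations: (+0.35043)² + (+0.43243)² + (−0.22657)² + (−0.60857)² + (−0.71557)² + (+0.79143)² + (−0.02357)² = 1.87045
Variance = 1.87045 / 6 = 0.31174
SE* = √0.31174

SE* = 0.5583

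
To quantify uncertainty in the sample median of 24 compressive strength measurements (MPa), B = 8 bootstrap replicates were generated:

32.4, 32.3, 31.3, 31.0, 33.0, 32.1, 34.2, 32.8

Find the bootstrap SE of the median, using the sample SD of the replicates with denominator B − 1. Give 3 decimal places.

SE* = 1.002

Bootstrap SE is the standard deviation of the 8 replicate medians.
Mean of replicates: (32.4 + 32.3 + 31.3 + 31.0 + 33.0 + 32.1 + 34.2 + 32.8) / 8 = 259.1000 / 8 = 32.3875
Sum of squared deviations: (+0.0125)² + (−0.0875)² + (−1.0875)² + (−1.3875)² + (+0.6125)² + (−0.2875)² + (+1.8125)² + (+0.4125)² = 7.0288
Variance = 7.0288 / 7 = 1.0041
SE* = √1.0041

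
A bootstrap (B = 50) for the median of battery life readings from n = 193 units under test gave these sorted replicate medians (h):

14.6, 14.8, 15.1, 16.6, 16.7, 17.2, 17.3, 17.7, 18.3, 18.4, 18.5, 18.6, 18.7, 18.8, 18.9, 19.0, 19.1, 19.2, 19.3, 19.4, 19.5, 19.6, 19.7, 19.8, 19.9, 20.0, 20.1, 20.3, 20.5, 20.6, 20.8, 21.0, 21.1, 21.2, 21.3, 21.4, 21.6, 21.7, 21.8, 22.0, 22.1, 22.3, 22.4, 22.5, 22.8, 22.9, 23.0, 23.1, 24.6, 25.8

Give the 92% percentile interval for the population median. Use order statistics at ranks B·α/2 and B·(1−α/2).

α = 0.08; lower rank = 50 × 0.040 = 2; upper rank = 50 × 0.960 = 48.
The 2nd smallest replicate is 14.8; the 48th is 23.1.

(14.8, 23.1)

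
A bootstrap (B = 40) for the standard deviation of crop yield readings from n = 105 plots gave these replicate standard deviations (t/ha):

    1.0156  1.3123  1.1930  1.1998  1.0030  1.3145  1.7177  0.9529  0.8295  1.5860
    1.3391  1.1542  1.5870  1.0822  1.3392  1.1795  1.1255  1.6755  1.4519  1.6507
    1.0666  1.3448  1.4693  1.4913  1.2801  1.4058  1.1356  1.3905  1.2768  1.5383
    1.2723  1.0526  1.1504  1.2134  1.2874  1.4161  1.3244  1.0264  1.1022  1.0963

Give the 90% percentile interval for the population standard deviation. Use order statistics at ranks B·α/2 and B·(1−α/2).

Sorted replicates: 0.8295, 0.9529, 1.0030, 1.0156, 1.0264, 1.0526, 1.0666, 1.0822, 1.0963, 1.1022, 1.1255, 1.1356, 1.1504, 1.1542, 1.1795, 1.1930, 1.1998, 1.2134, 1.2723, 1.2768, 1.2801, 1.2874, 1.3123, 1.3145, 1.3244, 1.3391, 1.3392, 1.3448, 1.3905, 1.4058, 1.4161, 1.4519, 1.4693, 1.4913, 1.5383, 1.5860, 1.5870, 1.6507, 1.6755, 1.7177
α = 0.10; lower rank = 40 × 0.050 = 2; upper rank = 40 × 0.950 = 38.
The 2nd smallest replicate is 0.9529; the 38th is 1.6507.

(0.9529, 1.6507)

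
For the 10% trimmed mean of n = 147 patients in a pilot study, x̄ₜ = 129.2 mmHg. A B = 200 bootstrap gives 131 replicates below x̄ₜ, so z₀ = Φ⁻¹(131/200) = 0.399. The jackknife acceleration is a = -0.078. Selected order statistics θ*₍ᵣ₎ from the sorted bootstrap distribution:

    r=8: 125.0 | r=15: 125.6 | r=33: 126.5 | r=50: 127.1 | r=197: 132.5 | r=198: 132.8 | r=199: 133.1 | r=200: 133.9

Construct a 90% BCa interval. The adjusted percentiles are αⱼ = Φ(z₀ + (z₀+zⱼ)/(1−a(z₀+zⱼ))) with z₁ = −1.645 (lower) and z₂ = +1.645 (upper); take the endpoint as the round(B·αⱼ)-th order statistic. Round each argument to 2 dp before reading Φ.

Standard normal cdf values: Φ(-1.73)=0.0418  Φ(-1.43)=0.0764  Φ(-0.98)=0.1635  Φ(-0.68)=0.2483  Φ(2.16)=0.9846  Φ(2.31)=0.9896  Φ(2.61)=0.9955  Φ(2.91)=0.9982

(126.5, 132.5)

Lower: z₀ + z₁ = 0.399 + (-1.645) = -1.246; 1 − a(z₀+z₁) = 1 − (-0.078)(-1.246) = 0.9028; argument = 0.399 + (-1.246)/0.9028 = -0.9811 → -0.98.
α₁ = Φ(-0.98) = 0.1635; rank = round(200 × 0.1635) = 33; θ*₍33₎ = 126.5.
Upper: z₀ + z₂ = 2.044; 1 − a(z₀+z₂) = 1.1594; argument = 2.1619 → 2.16; α₂ = 0.9846; rank = 197; θ*₍197₎ = 132.5.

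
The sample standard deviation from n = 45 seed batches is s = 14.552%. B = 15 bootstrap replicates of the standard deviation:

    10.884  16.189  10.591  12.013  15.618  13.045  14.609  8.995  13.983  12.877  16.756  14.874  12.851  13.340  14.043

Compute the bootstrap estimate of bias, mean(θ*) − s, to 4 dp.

bias = −1.1741

mean(θ*) = (10.884 + 16.189 + 10.591 + 12.013 + 15.618 + 13.045 + 14.609 + 8.995 + 13.983 + 12.877 + 16.756 + 14.874 + 12.851 + 13.340 + 14.043) / 15 = 13.37787
bias = 13.37787 − 14.552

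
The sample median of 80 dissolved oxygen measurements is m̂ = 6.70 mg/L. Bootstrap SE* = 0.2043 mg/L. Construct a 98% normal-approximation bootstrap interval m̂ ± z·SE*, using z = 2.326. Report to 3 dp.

(6.225, 7.175)

Margin = 2.326 × 0.2043 = 0.4752
Interval: 6.70 ± 0.4752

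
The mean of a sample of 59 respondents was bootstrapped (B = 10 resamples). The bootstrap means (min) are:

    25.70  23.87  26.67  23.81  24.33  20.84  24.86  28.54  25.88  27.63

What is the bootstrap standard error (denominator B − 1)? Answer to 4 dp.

Bootstrap SE is the standard deviation of the 10 replicate means.
Mean of replicates: (25.70 + 23.87 + 26.67 + 23.81 + 24.33 + 20.84 + 24.86 + 28.54 + 25.88 + 27.63) / 10 = 252.13000 / 10 = 25.21300
Sum of squared deviations: (+0.48700)² + (−1.34300)² + (+1.45700)² + (−1.40300)² + (−0.88300)² + (−4.37300)² + (−0.35300)² + (+3.32700)² + (+0.66700)² + (+2.41700)² = 43.51521
Variance = 43.51521 / 9 = 4.83502
SE* = √4.83502

SE* = 2.1989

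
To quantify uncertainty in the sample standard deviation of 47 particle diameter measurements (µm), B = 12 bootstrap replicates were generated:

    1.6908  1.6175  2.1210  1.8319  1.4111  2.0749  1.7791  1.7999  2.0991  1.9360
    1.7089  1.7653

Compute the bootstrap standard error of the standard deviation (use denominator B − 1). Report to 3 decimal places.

Bootstrap SE is the standard deviation of the 12 replicate standard deviations.
Mean of replicates: (1.6908 + 1.6175 + 2.1210 + 1.8319 + 1.4111 + 2.0749 + 1.7791 + 1.7999 + 2.0991 + 1.9360 + 1.7089 + 1.7653) / 12 = 21.83550 / 12 = 1.81963
Sum of squared deviations: (−0.12882)² + (−0.20213)² + (+0.30137)² + (+0.01228)² + (−0.40853)² + (+0.25527)² + (−0.04053)² + (−0.01972)² + (+0.27947)² + (+0.11637)² + (−0.11072)² + (−0.05432)² = 0.48938
Variance = 0.48938 / 11 = 0.04449
SE* = √0.04449

SE* = 0.211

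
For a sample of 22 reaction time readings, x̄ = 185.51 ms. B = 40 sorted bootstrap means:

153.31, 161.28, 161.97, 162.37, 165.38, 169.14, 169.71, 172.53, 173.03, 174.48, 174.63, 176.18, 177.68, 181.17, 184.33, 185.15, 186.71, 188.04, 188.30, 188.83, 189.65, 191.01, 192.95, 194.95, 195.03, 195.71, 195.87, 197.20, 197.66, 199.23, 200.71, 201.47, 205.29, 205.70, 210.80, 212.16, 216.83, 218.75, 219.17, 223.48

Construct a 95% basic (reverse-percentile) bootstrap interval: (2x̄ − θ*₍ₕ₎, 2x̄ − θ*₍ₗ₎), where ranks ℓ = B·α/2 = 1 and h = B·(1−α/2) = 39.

Percentile endpoints at ranks 1 and 39: θ*₍1₎ = 153.31, θ*₍39₎ = 219.17.
Basic interval reflects these around x̄:
  lower = 2 × 185.51 − 219.17 = 151.85
  upper = 2 × 185.51 − 153.31 = 217.71

(151.85, 217.71)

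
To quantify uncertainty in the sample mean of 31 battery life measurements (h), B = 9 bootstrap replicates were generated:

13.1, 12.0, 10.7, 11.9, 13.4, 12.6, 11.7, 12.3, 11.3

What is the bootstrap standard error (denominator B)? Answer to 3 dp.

Bootstrap SE is the standard deviation of the 9 replicate means.
Mean of replicates: (13.1 + 12.0 + 10.7 + 11.9 + 13.4 + 12.6 + 11.7 + 12.3 + 11.3) / 9 = 109.0000 / 9 = 12.1111
Sum of squared deviations: (+0.9889)² + (−0.1111)² + (−1.4111)² + (−0.2111)² + (+1.2889)² + (+0.4889)² + (−0.4111)² + (+0.1889)² + (−0.8111)² = 5.7889
Variance = 5.7889 / 9 = 0.6432
SE* = √0.6432

SE* = 0.802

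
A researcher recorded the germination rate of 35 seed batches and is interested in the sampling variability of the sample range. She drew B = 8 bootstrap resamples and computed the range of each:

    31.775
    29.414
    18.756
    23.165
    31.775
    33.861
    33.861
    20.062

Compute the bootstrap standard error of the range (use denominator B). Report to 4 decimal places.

Bootstrap SE is the standard deviation of the 8 replicate ranges.
Mean of replicates: (31.775 + 29.414 + 18.756 + 23.165 + 31.775 + 33.861 + 33.861 + 20.062) / 8 = 222.66900 / 8 = 27.83362
Sum of squared deviations: (+3.94138)² + (+1.58038)² + (−9.07762)² + (−4.66862)² + (+3.94138)² + (+6.02737)² + (+6.02737)² + (−7.77162)² = 270.82245
Variance = 270.82245 / 8 = 33.85281
SE* = √33.85281

SE* = 5.8183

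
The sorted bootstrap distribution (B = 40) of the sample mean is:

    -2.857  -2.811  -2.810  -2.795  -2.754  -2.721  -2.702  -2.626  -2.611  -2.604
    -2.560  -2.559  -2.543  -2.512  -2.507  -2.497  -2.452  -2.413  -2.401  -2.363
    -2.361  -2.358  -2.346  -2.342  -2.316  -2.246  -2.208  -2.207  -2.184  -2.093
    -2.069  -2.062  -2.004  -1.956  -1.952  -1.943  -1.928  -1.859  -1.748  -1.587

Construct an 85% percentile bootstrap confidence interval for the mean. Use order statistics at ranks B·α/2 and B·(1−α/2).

(-2.810, -1.928)

α = 0.15; lower rank = 40 × 0.075 = 3; upper rank = 40 × 0.925 = 37.
The 3rd smallest replicate is -2.810; the 37th is -1.928.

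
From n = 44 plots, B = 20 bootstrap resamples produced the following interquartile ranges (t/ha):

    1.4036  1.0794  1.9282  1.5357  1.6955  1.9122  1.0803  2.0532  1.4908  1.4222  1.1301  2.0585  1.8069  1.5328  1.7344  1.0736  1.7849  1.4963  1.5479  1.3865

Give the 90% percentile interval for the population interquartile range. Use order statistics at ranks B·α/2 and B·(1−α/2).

(1.0736, 2.0532)

Sorted replicates: 1.0736, 1.0794, 1.0803, 1.1301, 1.3865, 1.4036, 1.4222, 1.4908, 1.4963, 1.5328, 1.5357, 1.5479, 1.6955, 1.7344, 1.7849, 1.8069, 1.9122, 1.9282, 2.0532, 2.0585
α = 0.10; lower rank = 20 × 0.050 = 1; upper rank = 20 × 0.950 = 19.
The 1st smallest replicate is 1.0736; the 19th is 2.0532.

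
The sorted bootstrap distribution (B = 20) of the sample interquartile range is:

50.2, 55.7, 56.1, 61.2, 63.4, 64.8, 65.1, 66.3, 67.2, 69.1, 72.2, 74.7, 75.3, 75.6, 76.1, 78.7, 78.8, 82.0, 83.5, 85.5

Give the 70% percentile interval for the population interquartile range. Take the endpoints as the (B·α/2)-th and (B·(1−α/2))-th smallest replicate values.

(56.1, 78.8)

α = 0.30; lower rank = 20 × 0.150 = 3; upper rank = 20 × 0.850 = 17.
The 3rd smallest replicate is 56.1; the 17th is 78.8.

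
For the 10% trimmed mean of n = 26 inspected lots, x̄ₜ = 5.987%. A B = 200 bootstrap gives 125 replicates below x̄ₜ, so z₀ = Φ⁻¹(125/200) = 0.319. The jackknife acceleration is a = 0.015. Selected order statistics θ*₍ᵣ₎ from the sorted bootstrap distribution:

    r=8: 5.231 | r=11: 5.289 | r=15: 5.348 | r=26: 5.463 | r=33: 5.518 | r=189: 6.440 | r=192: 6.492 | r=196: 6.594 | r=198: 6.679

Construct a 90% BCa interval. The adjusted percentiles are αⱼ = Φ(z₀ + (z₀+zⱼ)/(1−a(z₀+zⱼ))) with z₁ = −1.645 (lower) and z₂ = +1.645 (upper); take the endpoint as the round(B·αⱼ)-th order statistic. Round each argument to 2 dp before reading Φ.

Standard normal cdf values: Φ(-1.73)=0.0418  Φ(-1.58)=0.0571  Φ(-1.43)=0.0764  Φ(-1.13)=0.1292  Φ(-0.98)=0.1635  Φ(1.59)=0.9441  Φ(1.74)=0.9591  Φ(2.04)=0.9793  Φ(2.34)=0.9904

(5.518, 6.679)

Lower: z₀ + z₁ = 0.319 + (-1.645) = -1.326; 1 − a(z₀+z₁) = 1 − (0.015)(-1.326) = 1.0199; argument = 0.319 + (-1.326)/1.0199 = -0.9811 → -0.98.
α₁ = Φ(-0.98) = 0.1635; rank = round(200 × 0.1635) = 33; θ*₍33₎ = 5.518.
Upper: z₀ + z₂ = 1.964; 1 − a(z₀+z₂) = 0.9705; argument = 2.3426 → 2.34; α₂ = 0.9904; rank = 198; θ*₍198₎ = 6.679.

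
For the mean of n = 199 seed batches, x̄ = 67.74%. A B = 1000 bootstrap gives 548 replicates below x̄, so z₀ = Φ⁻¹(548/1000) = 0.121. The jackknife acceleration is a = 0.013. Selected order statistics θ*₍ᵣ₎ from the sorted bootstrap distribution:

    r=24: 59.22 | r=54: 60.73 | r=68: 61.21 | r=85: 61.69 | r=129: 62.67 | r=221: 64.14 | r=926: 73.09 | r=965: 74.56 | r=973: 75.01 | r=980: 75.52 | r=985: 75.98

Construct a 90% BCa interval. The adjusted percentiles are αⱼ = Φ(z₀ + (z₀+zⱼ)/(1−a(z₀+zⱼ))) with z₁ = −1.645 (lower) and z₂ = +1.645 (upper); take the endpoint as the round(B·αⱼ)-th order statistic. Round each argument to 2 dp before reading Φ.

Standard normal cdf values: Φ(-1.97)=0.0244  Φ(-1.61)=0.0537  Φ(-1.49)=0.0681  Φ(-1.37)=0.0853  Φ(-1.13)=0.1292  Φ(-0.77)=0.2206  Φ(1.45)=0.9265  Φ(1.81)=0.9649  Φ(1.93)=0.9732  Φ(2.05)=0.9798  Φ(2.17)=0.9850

(61.69, 75.01)

Lower: z₀ + z₁ = 0.121 + (-1.645) = -1.524; 1 − a(z₀+z₁) = 1 − (0.013)(-1.524) = 1.0198; argument = 0.121 + (-1.524)/1.0198 = -1.3734 → -1.37.
α₁ = Φ(-1.37) = 0.0853; rank = round(1000 × 0.0853) = 85; θ*₍85₎ = 61.69.
Upper: z₀ + z₂ = 1.766; 1 − a(z₀+z₂) = 0.9770; argument = 1.9285 → 1.93; α₂ = 0.9732; rank = 973; θ*₍973₎ = 75.01.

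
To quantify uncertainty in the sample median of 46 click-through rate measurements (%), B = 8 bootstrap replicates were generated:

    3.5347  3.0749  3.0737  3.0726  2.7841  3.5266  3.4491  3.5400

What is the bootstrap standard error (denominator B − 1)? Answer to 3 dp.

Bootstrap SE is the standard deviation of the 8 replicate medians.
Mean of replicates: (3.5347 + 3.0749 + 3.0737 + 3.0726 + 2.7841 + 3.5266 + 3.4491 + 3.5400) / 8 = 26.05570 / 8 = 3.25696
Sum of squared deviations: (+0.27774)² + (−0.18206)² + (−0.18326)² + (−0.18436)² + (−0.47286)² + (+0.26964)² + (+0.19214)² + (+0.28304)² = 0.59119
Variance = 0.59119 / 7 = 0.08446
SE* = √0.08446

SE* = 0.291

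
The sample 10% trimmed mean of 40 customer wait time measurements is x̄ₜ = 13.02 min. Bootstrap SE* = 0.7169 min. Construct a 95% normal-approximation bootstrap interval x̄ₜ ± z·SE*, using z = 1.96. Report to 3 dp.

Margin = 1.96 × 0.7169 = 1.4051
Interval: 13.02 ± 1.4051

(11.615, 14.425)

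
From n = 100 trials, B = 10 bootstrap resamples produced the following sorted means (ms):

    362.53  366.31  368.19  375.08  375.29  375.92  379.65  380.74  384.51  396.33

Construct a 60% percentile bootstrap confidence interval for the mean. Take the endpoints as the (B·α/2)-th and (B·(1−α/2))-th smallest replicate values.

(366.31, 380.74)

α = 0.40; lower rank = 10 × 0.200 = 2; upper rank = 10 × 0.800 = 8.
The 2nd smallest replicate is 366.31; the 8th is 380.74.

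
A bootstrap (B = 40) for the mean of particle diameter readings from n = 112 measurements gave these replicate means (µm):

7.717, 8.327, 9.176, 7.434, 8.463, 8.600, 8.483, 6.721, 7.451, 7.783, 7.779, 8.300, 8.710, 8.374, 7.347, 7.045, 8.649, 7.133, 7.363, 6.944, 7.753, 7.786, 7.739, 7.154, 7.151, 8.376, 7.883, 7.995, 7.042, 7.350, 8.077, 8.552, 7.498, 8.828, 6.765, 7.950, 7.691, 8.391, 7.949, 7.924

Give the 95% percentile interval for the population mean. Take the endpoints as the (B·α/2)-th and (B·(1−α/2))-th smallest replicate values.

(6.721, 8.828)

Sorted replicates: 6.721, 6.765, 6.944, 7.042, 7.045, 7.133, 7.151, 7.154, 7.347, 7.350, 7.363, 7.434, 7.451, 7.498, 7.691, 7.717, 7.739, 7.753, 7.779, 7.783, 7.786, 7.883, 7.924, 7.949, 7.950, 7.995, 8.077, 8.300, 8.327, 8.374, 8.376, 8.391, 8.463, 8.483, 8.552, 8.600, 8.649, 8.710, 8.828, 9.176
α = 0.05; lower rank = 40 × 0.025 = 1; upper rank = 40 × 0.975 = 39.
The 1st smallest replicate is 6.721; the 39th is 8.828.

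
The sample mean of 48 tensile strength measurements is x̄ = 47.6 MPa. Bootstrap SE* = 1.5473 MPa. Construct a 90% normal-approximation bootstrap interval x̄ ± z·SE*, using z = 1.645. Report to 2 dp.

Margin = 1.645 × 1.5473 = 2.545
Interval: 47.6 ± 2.545

(45.05, 50.15)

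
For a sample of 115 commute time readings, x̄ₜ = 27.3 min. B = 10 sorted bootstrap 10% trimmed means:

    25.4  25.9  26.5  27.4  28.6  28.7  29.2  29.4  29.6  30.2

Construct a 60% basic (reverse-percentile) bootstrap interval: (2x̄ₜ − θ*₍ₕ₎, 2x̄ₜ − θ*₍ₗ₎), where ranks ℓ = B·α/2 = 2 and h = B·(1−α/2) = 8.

Percentile endpoints at ranks 2 and 8: θ*₍2₎ = 25.9, θ*₍8₎ = 29.4.
Basic interval reflects these around x̄ₜ:
  lower = 2 × 27.3 − 29.4 = 25.2
  upper = 2 × 27.3 − 25.9 = 28.7

(25.2, 28.7)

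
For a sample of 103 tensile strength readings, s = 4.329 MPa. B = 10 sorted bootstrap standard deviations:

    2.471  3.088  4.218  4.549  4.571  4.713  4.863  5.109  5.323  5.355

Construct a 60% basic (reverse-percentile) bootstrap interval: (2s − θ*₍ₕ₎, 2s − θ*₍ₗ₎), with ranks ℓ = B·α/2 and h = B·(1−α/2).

Percentile endpoints at ranks 2 and 8: θ*₍2₎ = 3.088, θ*₍8₎ = 5.109.
Basic interval reflects these around s:
  lower = 2 × 4.329 − 5.109 = 3.549
  upper = 2 × 4.329 − 3.088 = 5.570

(3.549, 5.570)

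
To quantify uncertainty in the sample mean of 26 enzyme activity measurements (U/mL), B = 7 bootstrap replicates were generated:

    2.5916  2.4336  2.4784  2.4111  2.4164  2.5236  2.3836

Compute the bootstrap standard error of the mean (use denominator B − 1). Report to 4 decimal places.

Bootstrap SE is the standard deviation of the 7 replicate means.
Mean of replicates: (2.5916 + 2.4336 + 2.4784 + 2.4111 + 2.4164 + 2.5236 + 2.3836) / 7 = 17.23830 / 7 = 2.46261
Sum of squared deviations: (+0.12899)² + (−0.02901)² + (+0.01579)² + (−0.05151)² + (−0.04621)² + (+0.06099)² + (−0.07901)² = 0.03248
Variance = 0.03248 / 6 = 0.00541
SE* = √0.00541

SE* = 0.0736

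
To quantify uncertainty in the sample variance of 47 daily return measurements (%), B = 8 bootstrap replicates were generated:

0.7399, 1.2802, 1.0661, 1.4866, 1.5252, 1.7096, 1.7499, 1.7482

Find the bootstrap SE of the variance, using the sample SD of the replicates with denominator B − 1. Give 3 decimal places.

SE* = 0.363

Bootstrap SE is the standard deviation of the 8 replicate variances.
Mean of replicates: (0.7399 + 1.2802 + 1.0661 + 1.4866 + 1.5252 + 1.7096 + 1.7499 + 1.7482) / 8 = 11.30570 / 8 = 1.41321
Sum of squared deviations: (−0.67331)² + (−0.13301)² + (−0.34711)² + (+0.07339)² + (+0.11199)² + (+0.29639)² + (+0.33669)² + (+0.33499)² = 0.92288
Variance = 0.92288 / 7 = 0.13184
SE* = √0.13184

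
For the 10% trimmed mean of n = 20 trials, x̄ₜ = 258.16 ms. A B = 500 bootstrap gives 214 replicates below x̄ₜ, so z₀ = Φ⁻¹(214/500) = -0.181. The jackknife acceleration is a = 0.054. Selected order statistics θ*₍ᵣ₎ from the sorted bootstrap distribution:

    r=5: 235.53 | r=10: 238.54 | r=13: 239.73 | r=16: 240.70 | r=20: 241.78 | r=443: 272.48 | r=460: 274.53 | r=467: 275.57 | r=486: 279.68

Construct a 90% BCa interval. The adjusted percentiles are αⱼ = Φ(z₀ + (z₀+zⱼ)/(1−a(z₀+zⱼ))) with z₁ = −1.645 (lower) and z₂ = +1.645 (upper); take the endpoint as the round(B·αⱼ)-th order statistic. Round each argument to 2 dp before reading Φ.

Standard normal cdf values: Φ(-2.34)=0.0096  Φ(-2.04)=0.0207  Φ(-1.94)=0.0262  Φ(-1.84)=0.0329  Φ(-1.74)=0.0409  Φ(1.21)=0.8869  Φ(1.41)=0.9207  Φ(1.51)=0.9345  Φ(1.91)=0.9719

(240.70, 274.53)

Lower: z₀ + z₁ = -0.181 + (-1.645) = -1.826; 1 − a(z₀+z₁) = 1 − (0.054)(-1.826) = 1.0986; argument = -0.181 + (-1.826)/1.0986 = -1.8431 → -1.84.
α₁ = Φ(-1.84) = 0.0329; rank = round(500 × 0.0329) = 16; θ*₍16₎ = 240.70.
Upper: z₀ + z₂ = 1.464; 1 − a(z₀+z₂) = 0.9209; argument = 1.4087 → 1.41; α₂ = 0.9207; rank = 460; θ*₍460₎ = 274.53.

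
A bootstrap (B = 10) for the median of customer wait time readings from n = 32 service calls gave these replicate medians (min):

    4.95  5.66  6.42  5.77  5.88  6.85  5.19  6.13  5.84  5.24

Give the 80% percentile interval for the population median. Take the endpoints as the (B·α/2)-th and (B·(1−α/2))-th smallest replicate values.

Sorted replicates: 4.95, 5.19, 5.24, 5.66, 5.77, 5.84, 5.88, 6.13, 6.42, 6.85
α = 0.20; lower rank = 10 × 0.100 = 1; upper rank = 10 × 0.900 = 9.
The 1st smallest replicate is 4.95; the 9th is 6.42.

(4.95, 6.42)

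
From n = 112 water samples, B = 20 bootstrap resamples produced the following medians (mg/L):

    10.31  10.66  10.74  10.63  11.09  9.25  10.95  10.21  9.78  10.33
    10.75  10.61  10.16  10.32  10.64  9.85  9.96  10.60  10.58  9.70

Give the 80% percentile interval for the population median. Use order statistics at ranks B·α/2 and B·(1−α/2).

(9.70, 10.75)

Sorted replicates: 9.25, 9.70, 9.78, 9.85, 9.96, 10.16, 10.21, 10.31, 10.32, 10.33, 10.58, 10.60, 10.61, 10.63, 10.64, 10.66, 10.74, 10.75, 10.95, 11.09
α = 0.20; lower rank = 20 × 0.100 = 2; upper rank = 20 × 0.900 = 18.
The 2nd smallest replicate is 9.70; the 18th is 10.75.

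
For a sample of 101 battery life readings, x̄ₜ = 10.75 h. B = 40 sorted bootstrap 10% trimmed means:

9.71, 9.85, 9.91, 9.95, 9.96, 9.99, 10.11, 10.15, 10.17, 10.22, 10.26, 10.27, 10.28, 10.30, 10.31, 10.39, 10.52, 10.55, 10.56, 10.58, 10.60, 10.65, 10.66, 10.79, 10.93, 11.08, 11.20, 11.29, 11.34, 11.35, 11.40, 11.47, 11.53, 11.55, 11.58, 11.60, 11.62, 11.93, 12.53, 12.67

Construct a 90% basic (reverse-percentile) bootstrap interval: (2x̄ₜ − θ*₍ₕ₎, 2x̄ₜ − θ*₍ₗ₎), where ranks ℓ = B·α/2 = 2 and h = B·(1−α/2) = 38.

Percentile endpoints at ranks 2 and 38: θ*₍2₎ = 9.85, θ*₍38₎ = 11.93.
Basic interval reflects these around x̄ₜ:
  lower = 2 × 10.75 − 11.93 = 9.57
  upper = 2 × 10.75 − 9.85 = 11.65

(9.57, 11.65)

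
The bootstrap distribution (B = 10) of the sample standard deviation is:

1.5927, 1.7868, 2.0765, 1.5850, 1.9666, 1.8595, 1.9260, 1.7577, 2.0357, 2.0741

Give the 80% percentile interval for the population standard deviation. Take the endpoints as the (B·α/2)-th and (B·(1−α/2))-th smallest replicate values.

Sorted replicates: 1.5850, 1.5927, 1.7577, 1.7868, 1.8595, 1.9260, 1.9666, 2.0357, 2.0741, 2.0765
α = 0.20; lower rank = 10 × 0.100 = 1; upper rank = 10 × 0.900 = 9.
The 1st smallest replicate is 1.5850; the 9th is 2.0741.

(1.5850, 2.0741)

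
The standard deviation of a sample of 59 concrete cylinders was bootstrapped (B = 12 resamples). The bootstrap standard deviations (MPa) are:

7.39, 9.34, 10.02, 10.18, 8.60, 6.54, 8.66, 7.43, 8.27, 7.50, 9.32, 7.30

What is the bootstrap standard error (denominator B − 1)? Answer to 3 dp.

SE* = 1.171

Bootstrap SE is the standard deviation of the 12 replicate standard deviations.
Mean of replicates: (7.39 + 9.34 + 10.02 + 10.18 + 8.60 + 6.54 + 8.66 + 7.43 + 8.27 + 7.50 + 9.32 + 7.30) / 12 = 100.5500 / 12 = 8.3792
Sum of squared deviations: (−0.9892)² + (+0.9608)² + (+1.6408)² + (+1.8008)² + (+0.2208)² + (−1.8392)² + (+0.2808)² + (−0.9492)² + (−0.1092)² + (−0.8792)² + (+0.9408)² + (−1.0792)² = 15.0827
Variance = 15.0827 / 11 = 1.3712
SE* = √1.3712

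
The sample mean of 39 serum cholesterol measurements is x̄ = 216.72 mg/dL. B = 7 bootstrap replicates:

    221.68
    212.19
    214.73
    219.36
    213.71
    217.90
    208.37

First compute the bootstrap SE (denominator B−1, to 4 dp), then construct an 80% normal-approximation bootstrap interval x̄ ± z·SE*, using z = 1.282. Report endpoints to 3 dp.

Mean of replicates = 215.4200; sum of squared deviations = 124.3972; SE* = √(124.3972/6) = 4.5533
Margin = 1.282 × 4.5533 = 5.8373
Interval: 216.72 ± 5.8373

(210.883, 222.557)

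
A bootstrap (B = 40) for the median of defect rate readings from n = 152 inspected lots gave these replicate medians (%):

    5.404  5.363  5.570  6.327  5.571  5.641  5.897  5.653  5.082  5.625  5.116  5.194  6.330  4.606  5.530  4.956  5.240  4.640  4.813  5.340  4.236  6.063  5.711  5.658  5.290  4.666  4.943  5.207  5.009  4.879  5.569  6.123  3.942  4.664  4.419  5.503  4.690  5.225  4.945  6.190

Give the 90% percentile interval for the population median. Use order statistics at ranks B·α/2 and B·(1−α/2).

(4.236, 6.190)

Sorted replicates: 3.942, 4.236, 4.419, 4.606, 4.640, 4.664, 4.666, 4.690, 4.813, 4.879, 4.943, 4.945, 4.956, 5.009, 5.082, 5.116, 5.194, 5.207, 5.225, 5.240, 5.290, 5.340, 5.363, 5.404, 5.503, 5.530, 5.569, 5.570, 5.571, 5.625, 5.641, 5.653, 5.658, 5.711, 5.897, 6.063, 6.123, 6.190, 6.327, 6.330
α = 0.10; lower rank = 40 × 0.050 = 2; upper rank = 40 × 0.950 = 38.
The 2nd smallest replicate is 4.236; the 38th is 6.190.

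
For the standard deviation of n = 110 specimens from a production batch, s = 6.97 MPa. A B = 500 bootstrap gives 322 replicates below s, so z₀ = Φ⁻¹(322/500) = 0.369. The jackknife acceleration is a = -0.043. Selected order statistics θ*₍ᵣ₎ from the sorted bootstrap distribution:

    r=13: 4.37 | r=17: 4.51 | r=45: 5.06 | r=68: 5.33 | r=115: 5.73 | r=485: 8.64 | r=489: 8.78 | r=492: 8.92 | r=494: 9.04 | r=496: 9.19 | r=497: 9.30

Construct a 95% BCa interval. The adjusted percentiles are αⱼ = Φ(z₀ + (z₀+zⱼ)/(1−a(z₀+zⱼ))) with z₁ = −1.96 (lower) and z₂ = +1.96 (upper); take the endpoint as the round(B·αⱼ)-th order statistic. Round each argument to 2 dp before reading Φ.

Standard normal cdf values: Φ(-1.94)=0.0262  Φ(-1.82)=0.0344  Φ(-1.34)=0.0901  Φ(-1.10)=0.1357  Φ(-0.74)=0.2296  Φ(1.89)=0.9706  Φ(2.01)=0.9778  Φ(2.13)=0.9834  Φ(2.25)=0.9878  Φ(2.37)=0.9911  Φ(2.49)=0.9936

(5.06, 9.30)

Lower: z₀ + z₁ = 0.369 + (-1.960) = -1.591; 1 − a(z₀+z₁) = 1 − (-0.043)(-1.591) = 0.9316; argument = 0.369 + (-1.591)/0.9316 = -1.3388 → -1.34.
α₁ = Φ(-1.34) = 0.0901; rank = round(500 × 0.0901) = 45; θ*₍45₎ = 5.06.
Upper: z₀ + z₂ = 2.329; 1 − a(z₀+z₂) = 1.1001; argument = 2.4860 → 2.49; α₂ = 0.9936; rank = 497; θ*₍497₎ = 9.30.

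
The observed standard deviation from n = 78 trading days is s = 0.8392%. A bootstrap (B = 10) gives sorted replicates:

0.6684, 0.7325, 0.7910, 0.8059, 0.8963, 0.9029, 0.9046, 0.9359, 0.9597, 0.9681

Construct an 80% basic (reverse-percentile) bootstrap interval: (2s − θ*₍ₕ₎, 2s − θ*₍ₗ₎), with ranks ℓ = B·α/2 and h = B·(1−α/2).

Percentile endpoints at ranks 1 and 9: θ*₍1₎ = 0.6684, θ*₍9₎ = 0.9597.
Basic interval reflects these around s:
  lower = 2 × 0.8392 − 0.9597 = 0.7187
  upper = 2 × 0.8392 − 0.6684 = 1.0100

(0.7187, 1.0100)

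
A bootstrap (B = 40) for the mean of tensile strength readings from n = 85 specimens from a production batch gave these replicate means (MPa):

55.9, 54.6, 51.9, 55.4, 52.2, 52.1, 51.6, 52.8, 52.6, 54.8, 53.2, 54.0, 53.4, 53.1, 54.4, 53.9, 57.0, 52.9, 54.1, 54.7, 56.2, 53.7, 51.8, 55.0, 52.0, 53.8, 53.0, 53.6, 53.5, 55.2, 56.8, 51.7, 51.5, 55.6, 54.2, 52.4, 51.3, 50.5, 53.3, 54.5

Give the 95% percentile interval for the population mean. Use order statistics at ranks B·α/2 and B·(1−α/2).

(50.5, 56.8)

Sorted replicates: 50.5, 51.3, 51.5, 51.6, 51.7, 51.8, 51.9, 52.0, 52.1, 52.2, 52.4, 52.6, 52.8, 52.9, 53.0, 53.1, 53.2, 53.3, 53.4, 53.5, 53.6, 53.7, 53.8, 53.9, 54.0, 54.1, 54.2, 54.4, 54.5, 54.6, 54.7, 54.8, 55.0, 55.2, 55.4, 55.6, 55.9, 56.2, 56.8, 57.0
α = 0.05; lower rank = 40 × 0.025 = 1; upper rank = 40 × 0.975 = 39.
The 1st smallest replicate is 50.5; the 39th is 56.8.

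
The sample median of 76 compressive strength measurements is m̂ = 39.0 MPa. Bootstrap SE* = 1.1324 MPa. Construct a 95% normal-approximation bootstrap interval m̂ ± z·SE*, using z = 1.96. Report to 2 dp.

Margin = 1.96 × 1.1324 = 2.220
Interval: 39.0 ± 2.220

(36.78, 41.22)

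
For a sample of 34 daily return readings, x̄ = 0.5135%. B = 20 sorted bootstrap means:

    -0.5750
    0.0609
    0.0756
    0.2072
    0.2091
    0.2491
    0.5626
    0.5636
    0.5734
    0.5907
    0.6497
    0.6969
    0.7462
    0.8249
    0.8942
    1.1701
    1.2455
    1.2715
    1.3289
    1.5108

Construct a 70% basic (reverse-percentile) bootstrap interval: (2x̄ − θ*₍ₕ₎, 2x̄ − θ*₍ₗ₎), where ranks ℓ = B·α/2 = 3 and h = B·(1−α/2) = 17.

Percentile endpoints at ranks 3 and 17: θ*₍3₎ = 0.0756, θ*₍17₎ = 1.2455.
Basic interval reflects these around x̄:
  lower = 2 × 0.5135 − 1.2455 = -0.2185
  upper = 2 × 0.5135 − 0.0756 = 0.9514

(-0.2185, 0.9514)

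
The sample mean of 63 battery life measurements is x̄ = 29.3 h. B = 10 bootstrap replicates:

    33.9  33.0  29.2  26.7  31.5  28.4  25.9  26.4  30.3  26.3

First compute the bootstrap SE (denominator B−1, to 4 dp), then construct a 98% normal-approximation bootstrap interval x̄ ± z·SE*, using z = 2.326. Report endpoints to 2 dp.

Mean of replicates = 29.1600; sum of squared deviations = 77.0440; SE* = √(77.0440/9) = 2.9258
Margin = 2.326 × 2.9258 = 6.805
Interval: 29.3 ± 6.805

(22.49, 36.11)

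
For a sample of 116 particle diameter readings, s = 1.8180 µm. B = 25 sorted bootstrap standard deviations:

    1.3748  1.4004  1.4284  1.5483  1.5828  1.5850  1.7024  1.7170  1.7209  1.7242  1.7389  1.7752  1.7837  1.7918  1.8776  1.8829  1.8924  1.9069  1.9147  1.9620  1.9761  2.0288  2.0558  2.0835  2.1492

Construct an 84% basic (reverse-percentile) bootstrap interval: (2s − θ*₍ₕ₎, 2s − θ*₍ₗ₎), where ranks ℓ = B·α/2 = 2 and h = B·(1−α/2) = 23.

Percentile endpoints at ranks 2 and 23: θ*₍2₎ = 1.4004, θ*₍23₎ = 2.0558.
Basic interval reflects these around s:
  lower = 2 × 1.8180 − 2.0558 = 1.5802
  upper = 2 × 1.8180 − 1.4004 = 2.2356

(1.5802, 2.2356)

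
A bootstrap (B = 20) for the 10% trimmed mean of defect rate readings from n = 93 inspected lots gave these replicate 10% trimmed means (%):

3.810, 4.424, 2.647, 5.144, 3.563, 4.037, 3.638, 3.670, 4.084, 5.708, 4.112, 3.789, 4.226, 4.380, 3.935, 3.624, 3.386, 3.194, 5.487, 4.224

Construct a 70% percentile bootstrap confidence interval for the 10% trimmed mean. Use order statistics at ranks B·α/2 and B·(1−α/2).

(3.386, 4.424)

Sorted replicates: 2.647, 3.194, 3.386, 3.563, 3.624, 3.638, 3.670, 3.789, 3.810, 3.935, 4.037, 4.084, 4.112, 4.224, 4.226, 4.380, 4.424, 5.144, 5.487, 5.708
α = 0.30; lower rank = 20 × 0.150 = 3; upper rank = 20 × 0.850 = 17.
The 3rd smallest replicate is 3.386; the 17th is 4.424.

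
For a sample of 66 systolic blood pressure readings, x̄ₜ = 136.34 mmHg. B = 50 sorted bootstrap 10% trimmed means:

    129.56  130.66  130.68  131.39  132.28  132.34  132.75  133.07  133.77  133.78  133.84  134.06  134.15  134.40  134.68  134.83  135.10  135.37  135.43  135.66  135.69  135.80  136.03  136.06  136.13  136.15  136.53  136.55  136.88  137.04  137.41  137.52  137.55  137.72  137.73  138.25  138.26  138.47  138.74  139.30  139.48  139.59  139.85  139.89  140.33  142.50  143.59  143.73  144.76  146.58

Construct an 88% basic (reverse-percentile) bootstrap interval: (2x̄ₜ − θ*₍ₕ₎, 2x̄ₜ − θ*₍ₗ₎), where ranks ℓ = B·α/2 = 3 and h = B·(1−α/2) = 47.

Percentile endpoints at ranks 3 and 47: θ*₍3₎ = 130.68, θ*₍47₎ = 143.59.
Basic interval reflects these around x̄ₜ:
  lower = 2 × 136.34 − 143.59 = 129.09
  upper = 2 × 136.34 − 130.68 = 142.00

(129.09, 142.00)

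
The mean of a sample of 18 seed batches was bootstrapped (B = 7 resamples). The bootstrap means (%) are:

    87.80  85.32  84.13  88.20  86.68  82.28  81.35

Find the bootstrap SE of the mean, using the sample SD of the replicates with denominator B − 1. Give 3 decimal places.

SE* = 2.658

Bootstrap SE is the standard deviation of the 7 replicate means.
Mean of replicates: (87.80 + 85.32 + 84.13 + 88.20 + 86.68 + 82.28 + 81.35) / 7 = 595.7600 / 7 = 85.1086
Sum of squared deviations: (+2.6914)² + (+0.2114)² + (−0.9786)² + (+3.0914)² + (+1.5714)² + (−2.8286)² + (−3.7586)² = 42.4001
Variance = 42.4001 / 6 = 7.0667
SE* = √7.0667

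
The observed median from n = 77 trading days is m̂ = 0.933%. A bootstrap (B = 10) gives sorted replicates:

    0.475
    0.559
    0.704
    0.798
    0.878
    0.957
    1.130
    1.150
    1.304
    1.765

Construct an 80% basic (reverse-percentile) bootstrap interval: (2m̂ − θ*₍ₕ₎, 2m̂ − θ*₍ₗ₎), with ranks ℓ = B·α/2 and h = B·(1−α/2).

Percentile endpoints at ranks 1 and 9: θ*₍1₎ = 0.475, θ*₍9₎ = 1.304.
Basic interval reflects these around m̂:
  lower = 2 × 0.933 − 1.304 = 0.562
  upper = 2 × 0.933 − 0.475 = 1.391

(0.562, 1.391)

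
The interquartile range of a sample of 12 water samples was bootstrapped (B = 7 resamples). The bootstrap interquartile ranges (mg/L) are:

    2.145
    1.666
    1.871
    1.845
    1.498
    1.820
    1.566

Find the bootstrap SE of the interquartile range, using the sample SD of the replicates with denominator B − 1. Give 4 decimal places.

Bootstrap SE is the standard deviation of the 7 replicate interquartile ranges.
Mean of replicates: (2.145 + 1.666 + 1.871 + 1.845 + 1.498 + 1.820 + 1.566) / 7 = 12.41100 / 7 = 1.77300
Sum of squared deviations: (+0.37200)² + (−0.10700)² + (+0.09800)² + (+0.07200)² + (−0.27500)² + (+0.04700)² + (−0.20700)² = 0.28530
Variance = 0.28530 / 6 = 0.04755
SE* = √0.04755

SE* = 0.2181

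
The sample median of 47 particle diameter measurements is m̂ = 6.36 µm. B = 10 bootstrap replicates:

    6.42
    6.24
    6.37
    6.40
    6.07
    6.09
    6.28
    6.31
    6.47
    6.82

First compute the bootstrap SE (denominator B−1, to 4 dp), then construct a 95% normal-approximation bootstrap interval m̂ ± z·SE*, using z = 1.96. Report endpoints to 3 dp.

Mean of replicates = 6.3470; sum of squared deviations = 0.4076; SE* = √(0.4076/9) = 0.2128
Margin = 1.96 × 0.2128 = 0.4171
Interval: 6.36 ± 0.4171

(5.943, 6.777)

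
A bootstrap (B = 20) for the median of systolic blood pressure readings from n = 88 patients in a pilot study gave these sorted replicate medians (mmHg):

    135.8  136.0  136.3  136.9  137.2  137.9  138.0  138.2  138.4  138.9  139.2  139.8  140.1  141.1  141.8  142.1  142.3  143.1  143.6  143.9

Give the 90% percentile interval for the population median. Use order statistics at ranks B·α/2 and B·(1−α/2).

(135.8, 143.6)

α = 0.10; lower rank = 20 × 0.050 = 1; upper rank = 20 × 0.950 = 19.
The 1st smallest replicate is 135.8; the 19th is 143.6.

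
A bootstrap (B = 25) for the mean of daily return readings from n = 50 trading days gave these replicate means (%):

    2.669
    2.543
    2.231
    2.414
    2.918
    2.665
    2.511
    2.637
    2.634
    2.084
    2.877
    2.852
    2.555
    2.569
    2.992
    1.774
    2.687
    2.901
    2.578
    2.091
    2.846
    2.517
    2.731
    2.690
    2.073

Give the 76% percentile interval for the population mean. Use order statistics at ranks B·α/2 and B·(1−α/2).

(2.084, 2.877)

Sorted replicates: 1.774, 2.073, 2.084, 2.091, 2.231, 2.414, 2.511, 2.517, 2.543, 2.555, 2.569, 2.578, 2.634, 2.637, 2.665, 2.669, 2.687, 2.690, 2.731, 2.846, 2.852, 2.877, 2.901, 2.918, 2.992
α = 0.24; lower rank = 25 × 0.120 = 3; upper rank = 25 × 0.880 = 22.
The 3rd smallest replicate is 2.084; the 22nd is 2.877.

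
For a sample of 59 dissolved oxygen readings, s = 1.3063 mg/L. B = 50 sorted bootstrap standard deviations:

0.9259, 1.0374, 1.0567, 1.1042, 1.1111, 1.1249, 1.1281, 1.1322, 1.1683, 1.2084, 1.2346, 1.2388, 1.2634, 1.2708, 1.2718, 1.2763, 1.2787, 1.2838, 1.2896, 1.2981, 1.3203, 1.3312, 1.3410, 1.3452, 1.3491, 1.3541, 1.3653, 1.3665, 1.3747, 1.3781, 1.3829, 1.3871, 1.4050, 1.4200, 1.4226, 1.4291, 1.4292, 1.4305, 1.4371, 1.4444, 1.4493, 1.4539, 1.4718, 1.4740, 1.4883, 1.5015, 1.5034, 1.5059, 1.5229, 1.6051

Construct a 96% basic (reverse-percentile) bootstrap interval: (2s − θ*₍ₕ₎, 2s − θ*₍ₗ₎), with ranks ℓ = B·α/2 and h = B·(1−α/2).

(1.0897, 1.6867)

Percentile endpoints at ranks 1 and 49: θ*₍1₎ = 0.9259, θ*₍49₎ = 1.5229.
Basic interval reflects these around s:
  lower = 2 × 1.3063 − 1.5229 = 1.0897
  upper = 2 × 1.3063 − 0.9259 = 1.6867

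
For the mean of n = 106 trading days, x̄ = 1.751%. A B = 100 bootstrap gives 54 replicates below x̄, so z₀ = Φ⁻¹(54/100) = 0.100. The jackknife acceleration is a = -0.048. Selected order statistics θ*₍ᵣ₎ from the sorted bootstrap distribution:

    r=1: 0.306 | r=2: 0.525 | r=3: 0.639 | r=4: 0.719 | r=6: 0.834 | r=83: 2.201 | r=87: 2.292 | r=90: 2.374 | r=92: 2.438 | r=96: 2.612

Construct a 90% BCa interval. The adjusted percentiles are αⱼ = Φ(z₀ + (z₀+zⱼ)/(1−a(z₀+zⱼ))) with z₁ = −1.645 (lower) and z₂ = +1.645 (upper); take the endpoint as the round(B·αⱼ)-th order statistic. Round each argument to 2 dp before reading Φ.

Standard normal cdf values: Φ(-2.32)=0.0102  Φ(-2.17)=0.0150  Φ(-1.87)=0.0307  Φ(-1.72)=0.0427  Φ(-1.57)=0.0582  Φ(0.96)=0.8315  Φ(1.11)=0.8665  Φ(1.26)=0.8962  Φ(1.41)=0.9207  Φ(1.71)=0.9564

Lower: z₀ + z₁ = 0.100 + (-1.645) = -1.545; 1 − a(z₀+z₁) = 1 − (-0.048)(-1.545) = 0.9258; argument = 0.100 + (-1.545)/0.9258 = -1.5688 → -1.57.
α₁ = Φ(-1.57) = 0.0582; rank = round(100 × 0.0582) = 6; θ*₍6₎ = 0.834.
Upper: z₀ + z₂ = 1.745; 1 − a(z₀+z₂) = 1.0838; argument = 1.7101 → 1.71; α₂ = 0.9564; rank = 96; θ*₍96₎ = 2.612.

(0.834, 2.612)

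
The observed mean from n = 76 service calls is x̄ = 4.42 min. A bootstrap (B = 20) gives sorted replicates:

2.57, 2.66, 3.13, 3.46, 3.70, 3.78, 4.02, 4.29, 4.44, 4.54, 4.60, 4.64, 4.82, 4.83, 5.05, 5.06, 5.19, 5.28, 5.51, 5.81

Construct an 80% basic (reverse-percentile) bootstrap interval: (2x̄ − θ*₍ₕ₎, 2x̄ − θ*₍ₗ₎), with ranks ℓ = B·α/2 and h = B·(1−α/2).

Percentile endpoints at ranks 2 and 18: θ*₍2₎ = 2.66, θ*₍18₎ = 5.28.
Basic interval reflects these around x̄:
  lower = 2 × 4.42 − 5.28 = 3.56
  upper = 2 × 4.42 − 2.66 = 6.18

(3.56, 6.18)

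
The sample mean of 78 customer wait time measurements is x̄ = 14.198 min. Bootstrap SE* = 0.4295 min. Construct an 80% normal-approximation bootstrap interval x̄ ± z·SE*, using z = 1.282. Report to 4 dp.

Margin = 1.282 × 0.4295 = 0.55062
Interval: 14.198 ± 0.55062

(13.6474, 14.7486)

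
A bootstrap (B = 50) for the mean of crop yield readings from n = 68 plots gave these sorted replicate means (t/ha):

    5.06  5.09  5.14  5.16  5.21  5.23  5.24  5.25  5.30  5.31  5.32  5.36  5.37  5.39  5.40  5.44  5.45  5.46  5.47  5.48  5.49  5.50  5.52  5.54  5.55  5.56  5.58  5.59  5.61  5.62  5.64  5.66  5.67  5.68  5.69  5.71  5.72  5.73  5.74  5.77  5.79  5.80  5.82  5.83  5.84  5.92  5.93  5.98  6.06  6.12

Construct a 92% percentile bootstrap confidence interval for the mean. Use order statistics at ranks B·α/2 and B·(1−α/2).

α = 0.08; lower rank = 50 × 0.040 = 2; upper rank = 50 × 0.960 = 48.
The 2nd smallest replicate is 5.09; the 48th is 5.98.

(5.09, 5.98)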